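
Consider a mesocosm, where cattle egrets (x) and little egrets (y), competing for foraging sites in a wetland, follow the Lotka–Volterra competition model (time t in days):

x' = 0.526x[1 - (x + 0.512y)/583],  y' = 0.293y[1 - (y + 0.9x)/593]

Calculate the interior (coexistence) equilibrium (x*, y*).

x* ≈ 518, y* ≈ 127

Setting both brackets to zero gives the nullclines x + 0.512y = 583 and 0.9x + y = 593.
Substituting y = 593 - 0.9x into the first: x(1 - 0.512·0.9) = 583 - 0.512·593.
So x* = 279/0.539 = 518, and then y* = 593 - 0.9·518 = 127.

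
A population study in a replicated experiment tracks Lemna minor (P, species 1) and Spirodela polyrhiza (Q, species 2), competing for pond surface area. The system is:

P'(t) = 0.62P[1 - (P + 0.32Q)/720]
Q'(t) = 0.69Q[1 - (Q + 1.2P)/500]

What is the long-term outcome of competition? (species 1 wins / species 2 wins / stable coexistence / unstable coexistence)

species 1 excludes species 2

Compare the nullcline intercepts: K1/α12 = 720/0.32 = 2250 > K2 = 500; K2/α21 = 500/1.2 = 417 < K1 = 720.
Since the inequalities point opposite ways, species 1 can invade but species 2 cannot.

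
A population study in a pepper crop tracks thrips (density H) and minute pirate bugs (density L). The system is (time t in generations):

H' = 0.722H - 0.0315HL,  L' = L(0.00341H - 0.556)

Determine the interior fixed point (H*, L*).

Set dL/dt = 0 with L > 0: 0.00341H - 0.556 = 0, so H* = 0.556/0.00341 = 163.
Set dH/dt = 0 with H > 0: 0.722 - 0.0315L = 0, so L* = 0.722/0.0315 = 22.9.

H* ≈ 163, L* ≈ 22.9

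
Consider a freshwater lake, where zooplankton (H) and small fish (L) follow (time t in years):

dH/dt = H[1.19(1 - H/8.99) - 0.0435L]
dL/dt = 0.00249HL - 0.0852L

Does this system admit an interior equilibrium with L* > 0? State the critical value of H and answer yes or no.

Threshold H = 34.2; K < 34.2, so no, the predator goes extinct.

The predator equation gives dL/dt > 0 only when H > 0.0852/0.00249 = 34.2.
Without the predator, H → K = 8.99. Since 8.99 < 34.2, the predator cannot invade.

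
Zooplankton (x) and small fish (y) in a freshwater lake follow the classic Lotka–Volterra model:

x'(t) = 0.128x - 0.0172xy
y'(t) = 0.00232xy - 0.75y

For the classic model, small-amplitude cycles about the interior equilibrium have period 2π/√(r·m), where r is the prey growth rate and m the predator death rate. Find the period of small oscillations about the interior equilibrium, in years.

T ≈ 20.3 years

Here r = 0.128 and m = 0.75, so r·m = 0.096.
ω = √0.096 = 0.31 per year, hence T = 2π/ω ≈ 20.3 years.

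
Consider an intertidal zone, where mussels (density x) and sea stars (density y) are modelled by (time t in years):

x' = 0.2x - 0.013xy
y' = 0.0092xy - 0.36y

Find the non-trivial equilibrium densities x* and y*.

Set dy/dt = 0 with y > 0: 0.0092x - 0.36 = 0, so x* = 0.36/0.0092 = 39.1.
Set dx/dt = 0 with x > 0: 0.2 - 0.013y = 0, so y* = 0.2/0.013 = 15.4.

x* ≈ 39.1, y* ≈ 15.4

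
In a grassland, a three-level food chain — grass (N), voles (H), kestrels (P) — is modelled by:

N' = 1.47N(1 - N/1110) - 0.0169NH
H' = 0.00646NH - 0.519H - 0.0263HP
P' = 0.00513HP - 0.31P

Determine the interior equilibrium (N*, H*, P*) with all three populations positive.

N* ≈ 339, H* ≈ 60.4, P* ≈ 63.5

From dP/dt = 0: 0.00513H* = 0.31, so H* = 60.4.
From dN/dt = 0: 1.47(1 - N*/1110) = 0.0169·60.4, giving N* = 1110·(1 - 0.695) = 339.
From dH/dt = 0: 0.00646·339 - 0.519 = 0.0263P*, so P* = 1.67/0.0263 = 63.5.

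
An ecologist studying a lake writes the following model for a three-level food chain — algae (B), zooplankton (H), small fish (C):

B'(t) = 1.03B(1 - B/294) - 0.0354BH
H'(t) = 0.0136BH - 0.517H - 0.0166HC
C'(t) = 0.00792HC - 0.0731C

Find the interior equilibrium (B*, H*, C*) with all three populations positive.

B* ≈ 201, H* ≈ 9.23, C* ≈ 133

From dC/dt = 0: 0.00792H* = 0.0731, so H* = 9.23.
From dB/dt = 0: 1.03(1 - B*/294) = 0.0354·9.23, giving B* = 294·(1 - 0.317) = 201.
From dH/dt = 0: 0.0136·201 - 0.517 = 0.0166C*, so C* = 2.21/0.0166 = 133.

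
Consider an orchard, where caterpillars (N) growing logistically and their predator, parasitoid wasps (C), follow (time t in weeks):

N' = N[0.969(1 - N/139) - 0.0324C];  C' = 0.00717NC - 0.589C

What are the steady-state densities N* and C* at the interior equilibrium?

From dC/dt = 0 with C > 0: 0.00717N* = 0.589, so N* = 82.1.
Substitute into dN/dt = 0: 0.969(1 - 82.1/139) = 0.0324C*.
The bracket is 0.409, giving C* = 0.396/0.0324 = 12.2.

N* ≈ 82.1, C* ≈ 12.2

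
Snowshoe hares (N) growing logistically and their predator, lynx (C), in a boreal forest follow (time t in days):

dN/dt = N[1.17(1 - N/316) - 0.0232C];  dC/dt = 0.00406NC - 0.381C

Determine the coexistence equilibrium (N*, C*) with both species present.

N* ≈ 93.8, C* ≈ 35.5

From dC/dt = 0 with C > 0: 0.00406N* = 0.381, so N* = 93.8.
Substitute into dN/dt = 0: 1.17(1 - 93.8/316) = 0.0232C*.
The bracket is 0.703, giving C* = 0.823/0.0232 = 35.5.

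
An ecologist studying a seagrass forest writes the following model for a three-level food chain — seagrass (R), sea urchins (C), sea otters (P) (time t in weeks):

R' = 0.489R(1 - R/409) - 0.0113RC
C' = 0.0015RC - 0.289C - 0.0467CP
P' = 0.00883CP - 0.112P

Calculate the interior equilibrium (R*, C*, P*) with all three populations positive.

R* ≈ 289, C* ≈ 12.7, P* ≈ 3.1

From dP/dt = 0: 0.00883C* = 0.112, so C* = 12.7.
From dR/dt = 0: 0.489(1 - R*/409) = 0.0113·12.7, giving R* = 409·(1 - 0.293) = 289.
From dC/dt = 0: 0.0015·289 - 0.289 = 0.0467P*, so P* = 0.145/0.0467 = 3.1.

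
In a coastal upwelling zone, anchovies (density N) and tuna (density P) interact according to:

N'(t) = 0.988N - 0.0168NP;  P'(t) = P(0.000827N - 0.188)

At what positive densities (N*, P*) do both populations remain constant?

N* ≈ 227, P* ≈ 58.8

Set dP/dt = 0 with P > 0: 0.000827N - 0.188 = 0, so N* = 0.188/0.000827 = 227.
Set dN/dt = 0 with N > 0: 0.988 - 0.0168P = 0, so P* = 0.988/0.0168 = 58.8.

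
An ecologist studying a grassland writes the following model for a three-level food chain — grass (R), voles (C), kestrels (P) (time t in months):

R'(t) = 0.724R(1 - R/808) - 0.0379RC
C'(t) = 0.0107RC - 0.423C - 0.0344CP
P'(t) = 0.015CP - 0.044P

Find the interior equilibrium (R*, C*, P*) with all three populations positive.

From dP/dt = 0: 0.015C* = 0.044, so C* = 2.93.
From dR/dt = 0: 0.724(1 - R*/808) = 0.0379·2.93, giving R* = 808·(1 - 0.154) = 684.
From dC/dt = 0: 0.0107·684 - 0.423 = 0.0344P*, so P* = 6.9/0.0344 = 200.

R* ≈ 684, C* ≈ 2.93, P* ≈ 200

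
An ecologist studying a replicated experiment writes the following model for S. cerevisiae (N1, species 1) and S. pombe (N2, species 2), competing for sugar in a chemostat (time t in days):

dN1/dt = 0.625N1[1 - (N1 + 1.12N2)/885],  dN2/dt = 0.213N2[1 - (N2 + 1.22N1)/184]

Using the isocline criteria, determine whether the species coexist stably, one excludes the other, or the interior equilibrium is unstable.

Compare the nullcline intercepts: K1/α12 = 885/1.12 = 790 > K2 = 184; K2/α21 = 184/1.22 = 151 < K1 = 885.
Since the inequalities point opposite ways, species 1 can invade but species 2 cannot.

species 1 excludes species 2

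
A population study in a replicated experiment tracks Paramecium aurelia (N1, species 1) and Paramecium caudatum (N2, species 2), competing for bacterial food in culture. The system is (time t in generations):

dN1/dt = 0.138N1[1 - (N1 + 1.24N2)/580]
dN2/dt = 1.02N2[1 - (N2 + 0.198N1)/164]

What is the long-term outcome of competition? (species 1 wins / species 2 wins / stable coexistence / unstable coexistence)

Compare the nullcline intercepts: K1/α12 = 580/1.24 = 468 > K2 = 164; K2/α21 = 164/0.198 = 828 > K1 = 580.
Since both inequalities hold, each species can invade when rare, so the interior equilibrium is stable.

stable coexistence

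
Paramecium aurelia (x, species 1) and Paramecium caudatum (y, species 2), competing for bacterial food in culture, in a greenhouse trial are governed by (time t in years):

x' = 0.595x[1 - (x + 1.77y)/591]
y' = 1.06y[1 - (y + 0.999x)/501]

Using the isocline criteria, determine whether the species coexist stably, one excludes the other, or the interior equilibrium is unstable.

Compare the nullcline intercepts: K1/α12 = 591/1.77 = 334 < K2 = 501; K2/α21 = 501/0.999 = 502 < K1 = 591.
Since both are reversed, neither can invade when rare; the interior point is a saddle.

unstable coexistence (outcome depends on initial conditions)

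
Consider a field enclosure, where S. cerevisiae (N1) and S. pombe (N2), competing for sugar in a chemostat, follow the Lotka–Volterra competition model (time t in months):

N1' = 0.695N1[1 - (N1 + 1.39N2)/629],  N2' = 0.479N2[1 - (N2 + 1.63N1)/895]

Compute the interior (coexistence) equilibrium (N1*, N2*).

Setting both brackets to zero gives the nullclines N1 + 1.39N2 = 629 and 1.63N1 + N2 = 895.
Substituting N2 = 895 - 1.63N1 into the first: N1(1 - 1.39·1.63) = 629 - 1.39·895.
So N1* = -615/-1.27 = 486, and then N2* = 895 - 1.63·486 = 103.

N1* ≈ 486, N2* ≈ 103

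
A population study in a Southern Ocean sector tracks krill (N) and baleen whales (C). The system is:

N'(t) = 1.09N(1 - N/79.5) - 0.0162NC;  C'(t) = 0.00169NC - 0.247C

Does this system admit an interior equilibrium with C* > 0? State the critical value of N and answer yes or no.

Threshold N = 146; K < 146, so no, the predator goes extinct.

The predator equation gives dC/dt > 0 only when N > 0.247/0.00169 = 146.
Without the predator, N → K = 79.5. Since 79.5 < 146, the predator cannot invade.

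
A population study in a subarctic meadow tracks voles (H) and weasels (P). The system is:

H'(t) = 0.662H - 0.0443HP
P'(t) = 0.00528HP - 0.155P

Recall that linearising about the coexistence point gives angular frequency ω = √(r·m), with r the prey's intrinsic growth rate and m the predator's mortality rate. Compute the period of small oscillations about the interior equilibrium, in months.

Here r = 0.662 and m = 0.155, so r·m = 0.103.
ω = √0.103 = 0.32 per month, hence T = 2π/ω ≈ 19.6 months.

T ≈ 19.6 months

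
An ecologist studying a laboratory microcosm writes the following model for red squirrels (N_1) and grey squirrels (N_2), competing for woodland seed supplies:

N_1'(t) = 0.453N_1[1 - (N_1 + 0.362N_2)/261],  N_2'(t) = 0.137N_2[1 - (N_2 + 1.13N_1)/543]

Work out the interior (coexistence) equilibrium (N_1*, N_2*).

Setting both brackets to zero gives the nullclines N_1 + 0.362N_2 = 261 and 1.13N_1 + N_2 = 543.
Substituting N_2 = 543 - 1.13N_1 into the first: N_1(1 - 0.362·1.13) = 261 - 0.362·543.
So N_1* = 64.4/0.591 = 109, and then N_2* = 543 - 1.13·109 = 420.

N_1* ≈ 109, N_2* ≈ 420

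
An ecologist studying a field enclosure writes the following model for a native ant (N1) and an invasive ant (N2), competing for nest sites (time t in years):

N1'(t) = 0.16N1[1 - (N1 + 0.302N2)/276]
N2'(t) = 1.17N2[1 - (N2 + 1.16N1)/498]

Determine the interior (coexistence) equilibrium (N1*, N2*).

N1* ≈ 193, N2* ≈ 274

Setting both brackets to zero gives the nullclines N1 + 0.302N2 = 276 and 1.16N1 + N2 = 498.
Substituting N2 = 498 - 1.16N1 into the first: N1(1 - 0.302·1.16) = 276 - 0.302·498.
So N1* = 126/0.65 = 193, and then N2* = 498 - 1.16·193 = 274.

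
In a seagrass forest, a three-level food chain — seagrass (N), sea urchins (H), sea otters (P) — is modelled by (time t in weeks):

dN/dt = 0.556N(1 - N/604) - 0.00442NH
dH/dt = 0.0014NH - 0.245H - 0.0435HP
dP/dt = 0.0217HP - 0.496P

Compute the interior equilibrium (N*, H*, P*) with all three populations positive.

From dP/dt = 0: 0.0217H* = 0.496, so H* = 22.9.
From dN/dt = 0: 0.556(1 - N*/604) = 0.00442·22.9, giving N* = 604·(1 - 0.182) = 494.
From dH/dt = 0: 0.0014·494 - 0.245 = 0.0435P*, so P* = 0.447/0.0435 = 10.3.

N* ≈ 494, H* ≈ 22.9, P* ≈ 10.3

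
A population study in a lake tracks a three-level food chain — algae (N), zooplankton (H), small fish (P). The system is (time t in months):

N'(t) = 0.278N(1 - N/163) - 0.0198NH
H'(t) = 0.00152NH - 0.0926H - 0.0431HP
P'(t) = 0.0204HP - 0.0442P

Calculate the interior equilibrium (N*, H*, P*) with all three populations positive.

From dP/dt = 0: 0.0204H* = 0.0442, so H* = 2.17.
From dN/dt = 0: 0.278(1 - N*/163) = 0.0198·2.17, giving N* = 163·(1 - 0.154) = 138.
From dH/dt = 0: 0.00152·138 - 0.0926 = 0.0431P*, so P* = 0.117/0.0431 = 2.71.

N* ≈ 138, H* ≈ 2.17, P* ≈ 2.71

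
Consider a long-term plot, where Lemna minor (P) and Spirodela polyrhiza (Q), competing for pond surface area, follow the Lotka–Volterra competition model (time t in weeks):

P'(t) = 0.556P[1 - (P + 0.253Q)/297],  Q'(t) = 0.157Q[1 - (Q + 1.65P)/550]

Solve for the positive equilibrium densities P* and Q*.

P* ≈ 271, Q* ≈ 103

Setting both brackets to zero gives the nullclines P + 0.253Q = 297 and 1.65P + Q = 550.
Substituting Q = 550 - 1.65P into the first: P(1 - 0.253·1.65) = 297 - 0.253·550.
So P* = 158/0.583 = 271, and then Q* = 550 - 1.65·271 = 103.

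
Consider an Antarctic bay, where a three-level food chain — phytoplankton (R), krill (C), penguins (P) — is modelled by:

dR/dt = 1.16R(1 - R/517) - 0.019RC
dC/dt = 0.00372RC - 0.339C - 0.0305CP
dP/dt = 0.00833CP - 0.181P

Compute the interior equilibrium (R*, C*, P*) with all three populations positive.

From dP/dt = 0: 0.00833C* = 0.181, so C* = 21.7.
From dR/dt = 0: 1.16(1 - R*/517) = 0.019·21.7, giving R* = 517·(1 - 0.356) = 333.
From dC/dt = 0: 0.00372·333 - 0.339 = 0.0305P*, so P* = 0.9/0.0305 = 29.5.

R* ≈ 333, C* ≈ 21.7, P* ≈ 29.5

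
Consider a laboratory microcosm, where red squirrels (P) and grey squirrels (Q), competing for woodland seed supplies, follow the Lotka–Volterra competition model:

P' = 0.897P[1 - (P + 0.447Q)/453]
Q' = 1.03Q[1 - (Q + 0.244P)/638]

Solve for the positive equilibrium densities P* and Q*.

P* ≈ 188, Q* ≈ 592

Setting both brackets to zero gives the nullclines P + 0.447Q = 453 and 0.244P + Q = 638.
Substituting Q = 638 - 0.244P into the first: P(1 - 0.447·0.244) = 453 - 0.447·638.
So P* = 168/0.891 = 188, and then Q* = 638 - 0.244·188 = 592.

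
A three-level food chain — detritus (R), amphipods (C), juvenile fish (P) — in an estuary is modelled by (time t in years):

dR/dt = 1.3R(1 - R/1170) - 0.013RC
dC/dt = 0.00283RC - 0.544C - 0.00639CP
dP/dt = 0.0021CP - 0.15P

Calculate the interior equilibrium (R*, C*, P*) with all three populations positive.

From dP/dt = 0: 0.0021C* = 0.15, so C* = 71.4.
From dR/dt = 0: 1.3(1 - R*/1170) = 0.013·71.4, giving R* = 1170·(1 - 0.714) = 334.
From dC/dt = 0: 0.00283·334 - 0.544 = 0.00639P*, so P* = 0.402/0.00639 = 62.9.

R* ≈ 334, C* ≈ 71.4, P* ≈ 62.9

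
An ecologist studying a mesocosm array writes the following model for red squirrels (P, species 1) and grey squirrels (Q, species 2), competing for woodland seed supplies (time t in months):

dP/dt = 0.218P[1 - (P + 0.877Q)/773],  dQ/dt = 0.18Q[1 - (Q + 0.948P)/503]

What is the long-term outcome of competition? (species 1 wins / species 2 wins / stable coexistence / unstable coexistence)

Compare the nullcline intercepts: K1/α12 = 773/0.877 = 881 > K2 = 503; K2/α21 = 503/0.948 = 531 < K1 = 773.
Since the inequalities point opposite ways, species 1 can invade but species 2 cannot.

species 1 excludes species 2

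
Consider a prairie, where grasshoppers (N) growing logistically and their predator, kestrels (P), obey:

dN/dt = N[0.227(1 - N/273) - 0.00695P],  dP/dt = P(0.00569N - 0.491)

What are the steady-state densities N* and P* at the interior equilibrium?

From dP/dt = 0 with P > 0: 0.00569N* = 0.491, so N* = 86.3.
Substitute into dN/dt = 0: 0.227(1 - 86.3/273) = 0.00695P*.
The bracket is 0.684, giving P* = 0.155/0.00695 = 22.3.

N* ≈ 86.3, P* ≈ 22.3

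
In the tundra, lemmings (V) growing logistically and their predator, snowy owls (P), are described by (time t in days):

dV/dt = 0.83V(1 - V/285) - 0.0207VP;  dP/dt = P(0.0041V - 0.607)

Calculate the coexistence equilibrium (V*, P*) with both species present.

From dP/dt = 0 with P > 0: 0.0041V* = 0.607, so V* = 148.
Substitute into dV/dt = 0: 0.83(1 - 148/285) = 0.0207P*.
The bracket is 0.481, giving P* = 0.399/0.0207 = 19.3.

V* ≈ 148, P* ≈ 19.3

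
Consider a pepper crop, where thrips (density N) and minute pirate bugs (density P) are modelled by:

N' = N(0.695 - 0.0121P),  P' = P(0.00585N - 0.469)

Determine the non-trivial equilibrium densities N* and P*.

Set dP/dt = 0 with P > 0: 0.00585N - 0.469 = 0, so N* = 0.469/0.00585 = 80.2.
Set dN/dt = 0 with N > 0: 0.695 - 0.0121P = 0, so P* = 0.695/0.0121 = 57.4.

N* ≈ 80.2, P* ≈ 57.4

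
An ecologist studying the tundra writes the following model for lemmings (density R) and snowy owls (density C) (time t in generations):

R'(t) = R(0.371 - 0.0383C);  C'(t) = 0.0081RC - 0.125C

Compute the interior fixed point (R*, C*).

R* ≈ 15.4, C* ≈ 9.69

Set dC/dt = 0 with C > 0: 0.0081R - 0.125 = 0, so R* = 0.125/0.0081 = 15.4.
Set dR/dt = 0 with R > 0: 0.371 - 0.0383C = 0, so C* = 0.371/0.0383 = 9.69.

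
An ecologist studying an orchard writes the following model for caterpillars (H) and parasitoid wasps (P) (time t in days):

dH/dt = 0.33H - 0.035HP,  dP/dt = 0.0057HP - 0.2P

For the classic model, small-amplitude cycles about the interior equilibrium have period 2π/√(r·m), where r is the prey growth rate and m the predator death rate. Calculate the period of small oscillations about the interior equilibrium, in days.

Here r = 0.33 and m = 0.2, so r·m = 0.066.
ω = √0.066 = 0.257 per day, hence T = 2π/ω ≈ 24.5 days.

T ≈ 24.5 days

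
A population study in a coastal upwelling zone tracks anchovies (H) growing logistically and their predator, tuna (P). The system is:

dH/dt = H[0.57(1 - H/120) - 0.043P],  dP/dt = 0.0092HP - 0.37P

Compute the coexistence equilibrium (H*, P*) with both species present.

From dP/dt = 0 with P > 0: 0.0092H* = 0.37, so H* = 40.2.
Substitute into dH/dt = 0: 0.57(1 - 40.2/120) = 0.043P*.
The bracket is 0.665, giving P* = 0.379/0.043 = 8.81.

H* ≈ 40.2, P* ≈ 8.81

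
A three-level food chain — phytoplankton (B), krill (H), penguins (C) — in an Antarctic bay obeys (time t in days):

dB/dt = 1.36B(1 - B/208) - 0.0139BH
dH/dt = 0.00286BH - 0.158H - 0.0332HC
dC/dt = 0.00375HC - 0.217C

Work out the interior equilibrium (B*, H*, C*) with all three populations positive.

B* ≈ 85, H* ≈ 57.9, C* ≈ 2.56

From dC/dt = 0: 0.00375H* = 0.217, so H* = 57.9.
From dB/dt = 0: 1.36(1 - B*/208) = 0.0139·57.9, giving B* = 208·(1 - 0.591) = 85.
From dH/dt = 0: 0.00286·85 - 0.158 = 0.0332C*, so C* = 0.085/0.0332 = 2.56.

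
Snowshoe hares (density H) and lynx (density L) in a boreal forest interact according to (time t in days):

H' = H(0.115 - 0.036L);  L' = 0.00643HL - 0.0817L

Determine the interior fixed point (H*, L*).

H* ≈ 12.7, L* ≈ 3.19

Set dL/dt = 0 with L > 0: 0.00643H - 0.0817 = 0, so H* = 0.0817/0.00643 = 12.7.
Set dH/dt = 0 with H > 0: 0.115 - 0.036L = 0, so L* = 0.115/0.036 = 3.19.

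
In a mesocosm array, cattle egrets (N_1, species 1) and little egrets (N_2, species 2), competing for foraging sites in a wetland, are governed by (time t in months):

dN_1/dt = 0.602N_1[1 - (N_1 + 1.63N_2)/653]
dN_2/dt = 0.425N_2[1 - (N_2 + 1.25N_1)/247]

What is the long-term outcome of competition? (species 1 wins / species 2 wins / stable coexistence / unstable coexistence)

species 1 excludes species 2

Compare the nullcline intercepts: K1/α12 = 653/1.63 = 401 > K2 = 247; K2/α21 = 247/1.25 = 198 < K1 = 653.
Since the inequalities point opposite ways, species 1 can invade but species 2 cannot.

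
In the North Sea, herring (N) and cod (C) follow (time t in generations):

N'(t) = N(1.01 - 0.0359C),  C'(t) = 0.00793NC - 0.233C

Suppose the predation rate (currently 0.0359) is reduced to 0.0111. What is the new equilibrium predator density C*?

At the interior fixed point, setting dN/dt = 0 with N > 0 fixes C* = (prey growth rate)/(NC coefficient) — independent of the other coefficients.
With the change, C* = 1.01/0.0111 = 91; it rises from 28.1.

C* ≈ 91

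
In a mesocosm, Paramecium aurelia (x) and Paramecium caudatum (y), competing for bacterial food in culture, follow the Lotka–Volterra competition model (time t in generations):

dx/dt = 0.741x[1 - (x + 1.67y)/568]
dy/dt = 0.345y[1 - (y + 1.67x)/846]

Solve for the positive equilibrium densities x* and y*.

x* ≈ 472, y* ≈ 57.3

Setting both brackets to zero gives the nullclines x + 1.67y = 568 and 1.67x + y = 846.
Substituting y = 846 - 1.67x into the first: x(1 - 1.67·1.67) = 568 - 1.67·846.
So x* = -845/-1.79 = 472, and then y* = 846 - 1.67·472 = 57.3.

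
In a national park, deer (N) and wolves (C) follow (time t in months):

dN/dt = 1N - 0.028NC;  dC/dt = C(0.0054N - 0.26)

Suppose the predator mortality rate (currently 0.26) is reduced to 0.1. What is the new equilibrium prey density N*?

N* ≈ 18.5

At the interior fixed point, setting dC/dt = 0 with C > 0 fixes N* = (predator death rate)/(NC coefficient) — independent of the other coefficients.
With the change, N* = 0.1/0.0054 = 18.5; it falls from 48.1.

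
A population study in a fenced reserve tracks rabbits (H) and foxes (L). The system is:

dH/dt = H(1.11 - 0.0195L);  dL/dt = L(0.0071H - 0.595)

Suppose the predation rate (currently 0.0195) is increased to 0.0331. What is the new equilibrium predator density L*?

L* ≈ 33.5

At the interior fixed point, setting dH/dt = 0 with H > 0 fixes L* = (prey growth rate)/(HL coefficient) — independent of the other coefficients.
With the change, L* = 1.11/0.0331 = 33.5; it falls from 56.9.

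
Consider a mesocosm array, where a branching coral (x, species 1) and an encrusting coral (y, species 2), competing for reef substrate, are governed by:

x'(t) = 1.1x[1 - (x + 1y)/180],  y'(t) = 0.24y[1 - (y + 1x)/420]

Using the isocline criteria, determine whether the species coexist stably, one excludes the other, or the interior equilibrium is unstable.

Compare the nullcline intercepts: K1/α12 = 180/1 = 180 < K2 = 420; K2/α21 = 420/1 = 420 > K1 = 180.
Since the inequalities point opposite ways, species 2 can invade but species 1 cannot.

species 2 excludes species 1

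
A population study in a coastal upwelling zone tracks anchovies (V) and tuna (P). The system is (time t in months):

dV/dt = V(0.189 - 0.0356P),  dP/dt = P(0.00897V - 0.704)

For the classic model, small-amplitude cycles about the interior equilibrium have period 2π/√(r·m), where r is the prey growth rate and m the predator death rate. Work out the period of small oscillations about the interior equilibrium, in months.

T ≈ 17.2 months

Here r = 0.189 and m = 0.704, so r·m = 0.133.
ω = √0.133 = 0.365 per month, hence T = 2π/ω ≈ 17.2 months.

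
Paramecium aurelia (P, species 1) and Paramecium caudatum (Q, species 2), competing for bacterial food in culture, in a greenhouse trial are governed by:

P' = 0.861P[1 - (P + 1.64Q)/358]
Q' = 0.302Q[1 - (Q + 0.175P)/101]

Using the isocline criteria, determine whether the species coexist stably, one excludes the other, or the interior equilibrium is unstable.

stable coexistence

Compare the nullcline intercepts: K1/α12 = 358/1.64 = 218 > K2 = 101; K2/α21 = 101/0.175 = 577 > K1 = 358.
Since both inequalities hold, each species can invade when rare, so the interior equilibrium is stable.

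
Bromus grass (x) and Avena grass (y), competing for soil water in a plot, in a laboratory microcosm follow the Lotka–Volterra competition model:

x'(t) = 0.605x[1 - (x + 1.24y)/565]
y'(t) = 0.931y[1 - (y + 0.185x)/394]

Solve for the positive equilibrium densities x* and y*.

x* ≈ 99.2, y* ≈ 376

Setting both brackets to zero gives the nullclines x + 1.24y = 565 and 0.185x + y = 394.
Substituting y = 394 - 0.185x into the first: x(1 - 1.24·0.185) = 565 - 1.24·394.
So x* = 76.4/0.771 = 99.2, and then y* = 394 - 0.185·99.2 = 376.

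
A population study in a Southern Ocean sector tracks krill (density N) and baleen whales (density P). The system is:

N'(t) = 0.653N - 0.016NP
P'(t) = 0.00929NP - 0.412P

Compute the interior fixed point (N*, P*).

Set dP/dt = 0 with P > 0: 0.00929N - 0.412 = 0, so N* = 0.412/0.00929 = 44.3.
Set dN/dt = 0 with N > 0: 0.653 - 0.016P = 0, so P* = 0.653/0.016 = 40.8.

N* ≈ 44.3, P* ≈ 40.8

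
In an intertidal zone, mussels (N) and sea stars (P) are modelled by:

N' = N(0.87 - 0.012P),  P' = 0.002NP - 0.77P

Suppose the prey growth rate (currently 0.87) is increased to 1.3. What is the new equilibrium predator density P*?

At the interior fixed point, setting dN/dt = 0 with N > 0 fixes P* = (prey growth rate)/(NP coefficient) — independent of the other coefficients.
With the change, P* = 1.3/0.012 = 108; it rises from 72.5.

P* ≈ 108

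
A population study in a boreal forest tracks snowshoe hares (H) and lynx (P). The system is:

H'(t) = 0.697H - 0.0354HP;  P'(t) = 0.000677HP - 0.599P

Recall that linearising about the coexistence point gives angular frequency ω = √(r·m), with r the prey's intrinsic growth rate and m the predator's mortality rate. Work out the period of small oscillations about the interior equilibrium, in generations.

T ≈ 9.72 generations

Here r = 0.697 and m = 0.599, so r·m = 0.418.
ω = √0.418 = 0.646 per generation, hence T = 2π/ω ≈ 9.72 generations.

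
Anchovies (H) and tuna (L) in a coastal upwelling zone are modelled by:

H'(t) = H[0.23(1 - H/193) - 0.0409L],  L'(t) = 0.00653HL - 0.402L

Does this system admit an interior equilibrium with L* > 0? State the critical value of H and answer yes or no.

The predator equation gives dL/dt > 0 only when H > 0.402/0.00653 = 61.6.
Without the predator, H → K = 193. Since 193 > 61.6, the predator can invade and persist.

Threshold H = 61.6; K > 61.6, so yes, the predator persists.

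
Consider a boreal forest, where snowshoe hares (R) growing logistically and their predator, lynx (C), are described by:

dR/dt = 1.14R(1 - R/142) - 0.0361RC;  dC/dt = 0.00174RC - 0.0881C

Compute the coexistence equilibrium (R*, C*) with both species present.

From dC/dt = 0 with C > 0: 0.00174R* = 0.0881, so R* = 50.6.
Substitute into dR/dt = 0: 1.14(1 - 50.6/142) = 0.0361C*.
The bracket is 0.643, giving C* = 0.734/0.0361 = 20.3.

R* ≈ 50.6, C* ≈ 20.3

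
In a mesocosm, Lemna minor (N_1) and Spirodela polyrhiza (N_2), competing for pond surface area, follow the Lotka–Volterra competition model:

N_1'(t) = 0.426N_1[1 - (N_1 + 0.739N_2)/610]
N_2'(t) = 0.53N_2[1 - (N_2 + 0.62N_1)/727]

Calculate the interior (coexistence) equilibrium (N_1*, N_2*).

Setting both brackets to zero gives the nullclines N_1 + 0.739N_2 = 610 and 0.62N_1 + N_2 = 727.
Substituting N_2 = 727 - 0.62N_1 into the first: N_1(1 - 0.739·0.62) = 610 - 0.739·727.
So N_1* = 72.7/0.542 = 134, and then N_2* = 727 - 0.62·134 = 644.

N_1* ≈ 134, N_2* ≈ 644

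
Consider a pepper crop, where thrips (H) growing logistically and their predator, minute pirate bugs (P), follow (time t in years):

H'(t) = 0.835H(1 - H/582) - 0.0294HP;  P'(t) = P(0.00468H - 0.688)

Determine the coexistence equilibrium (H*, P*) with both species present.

H* ≈ 147, P* ≈ 21.2

From dP/dt = 0 with P > 0: 0.00468H* = 0.688, so H* = 147.
Substitute into dH/dt = 0: 0.835(1 - 147/582) = 0.0294P*.
The bracket is 0.747, giving P* = 0.624/0.0294 = 21.2.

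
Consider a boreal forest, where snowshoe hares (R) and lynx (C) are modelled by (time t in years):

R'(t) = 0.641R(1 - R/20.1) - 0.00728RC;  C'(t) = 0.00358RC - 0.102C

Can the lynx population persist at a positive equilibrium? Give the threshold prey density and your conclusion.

Threshold R = 28.5; K < 28.5, so no, the predator goes extinct.

The predator equation gives dC/dt > 0 only when R > 0.102/0.00358 = 28.5.
Without the predator, R → K = 20.1. Since 20.1 < 28.5, the predator cannot invade.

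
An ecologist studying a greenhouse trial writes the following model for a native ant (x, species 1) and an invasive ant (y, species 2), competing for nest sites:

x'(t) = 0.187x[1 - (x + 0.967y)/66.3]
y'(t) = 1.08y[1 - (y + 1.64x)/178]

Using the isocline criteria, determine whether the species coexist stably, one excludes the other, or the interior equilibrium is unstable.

Compare the nullcline intercepts: K1/α12 = 66.3/0.967 = 68.6 < K2 = 178; K2/α21 = 178/1.64 = 109 > K1 = 66.3.
Since the inequalities point opposite ways, species 2 can invade but species 1 cannot.

species 2 excludes species 1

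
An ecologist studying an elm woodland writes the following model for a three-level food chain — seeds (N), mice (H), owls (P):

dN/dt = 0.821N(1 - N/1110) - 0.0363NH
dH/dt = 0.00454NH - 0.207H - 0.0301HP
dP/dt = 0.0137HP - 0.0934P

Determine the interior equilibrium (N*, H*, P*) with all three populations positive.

From dP/dt = 0: 0.0137H* = 0.0934, so H* = 6.82.
From dN/dt = 0: 0.821(1 - N*/1110) = 0.0363·6.82, giving N* = 1110·(1 - 0.301) = 775.
From dH/dt = 0: 0.00454·775 - 0.207 = 0.0301P*, so P* = 3.31/0.0301 = 110.

N* ≈ 775, H* ≈ 6.82, P* ≈ 110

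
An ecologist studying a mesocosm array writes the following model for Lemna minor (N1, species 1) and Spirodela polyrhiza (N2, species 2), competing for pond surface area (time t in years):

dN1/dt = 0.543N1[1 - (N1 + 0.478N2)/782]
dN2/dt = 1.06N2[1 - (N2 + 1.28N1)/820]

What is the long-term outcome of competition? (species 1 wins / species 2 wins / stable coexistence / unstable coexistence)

Compare the nullcline intercepts: K1/α12 = 782/0.478 = 1640 > K2 = 820; K2/α21 = 820/1.28 = 641 < K1 = 782.
Since the inequalities point opposite ways, species 1 can invade but species 2 cannot.

species 1 excludes species 2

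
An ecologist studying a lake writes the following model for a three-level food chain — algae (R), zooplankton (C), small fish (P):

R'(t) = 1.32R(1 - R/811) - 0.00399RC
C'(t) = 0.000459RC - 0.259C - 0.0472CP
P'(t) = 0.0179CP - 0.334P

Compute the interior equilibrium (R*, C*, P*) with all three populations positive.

R* ≈ 765, C* ≈ 18.7, P* ≈ 1.95

From dP/dt = 0: 0.0179C* = 0.334, so C* = 18.7.
From dR/dt = 0: 1.32(1 - R*/811) = 0.00399·18.7, giving R* = 811·(1 - 0.0564) = 765.
From dC/dt = 0: 0.000459·765 - 0.259 = 0.0472P*, so P* = 0.0923/0.0472 = 1.95.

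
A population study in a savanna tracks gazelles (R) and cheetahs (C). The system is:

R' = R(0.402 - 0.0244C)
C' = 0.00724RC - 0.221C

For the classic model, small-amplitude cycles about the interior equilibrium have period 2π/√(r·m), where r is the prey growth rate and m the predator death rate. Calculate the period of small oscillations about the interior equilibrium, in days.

Here r = 0.402 and m = 0.221, so r·m = 0.0888.
ω = √0.0888 = 0.298 per day, hence T = 2π/ω ≈ 21.1 days.

T ≈ 21.1 days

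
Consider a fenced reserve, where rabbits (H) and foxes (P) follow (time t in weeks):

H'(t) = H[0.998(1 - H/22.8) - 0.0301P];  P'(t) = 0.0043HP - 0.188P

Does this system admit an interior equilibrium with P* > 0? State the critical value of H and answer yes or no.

Threshold H = 43.7; K < 43.7, so no, the predator goes extinct.

The predator equation gives dP/dt > 0 only when H > 0.188/0.0043 = 43.7.
Without the predator, H → K = 22.8. Since 22.8 < 43.7, the predator cannot invade.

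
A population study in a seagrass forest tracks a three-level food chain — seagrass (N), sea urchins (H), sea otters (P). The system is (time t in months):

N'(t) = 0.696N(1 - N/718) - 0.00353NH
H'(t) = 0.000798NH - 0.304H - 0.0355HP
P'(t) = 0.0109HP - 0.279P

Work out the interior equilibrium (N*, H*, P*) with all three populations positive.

From dP/dt = 0: 0.0109H* = 0.279, so H* = 25.6.
From dN/dt = 0: 0.696(1 - N*/718) = 0.00353·25.6, giving N* = 718·(1 - 0.13) = 625.
From dH/dt = 0: 0.000798·625 - 0.304 = 0.0355P*, so P* = 0.195/0.0355 = 5.48.

N* ≈ 625, H* ≈ 25.6, P* ≈ 5.48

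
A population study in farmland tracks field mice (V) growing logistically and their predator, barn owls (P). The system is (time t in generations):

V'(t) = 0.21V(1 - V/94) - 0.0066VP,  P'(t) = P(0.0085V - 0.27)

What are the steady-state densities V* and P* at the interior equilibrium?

V* ≈ 31.8, P* ≈ 21.1

From dP/dt = 0 with P > 0: 0.0085V* = 0.27, so V* = 31.8.
Substitute into dV/dt = 0: 0.21(1 - 31.8/94) = 0.0066P*.
The bracket is 0.662, giving P* = 0.139/0.0066 = 21.1.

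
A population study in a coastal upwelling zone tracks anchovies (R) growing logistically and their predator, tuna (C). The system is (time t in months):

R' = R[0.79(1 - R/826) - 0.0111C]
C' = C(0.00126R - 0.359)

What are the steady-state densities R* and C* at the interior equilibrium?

From dC/dt = 0 with C > 0: 0.00126R* = 0.359, so R* = 285.
Substitute into dR/dt = 0: 0.79(1 - 285/826) = 0.0111C*.
The bracket is 0.655, giving C* = 0.517/0.0111 = 46.6.

R* ≈ 285, C* ≈ 46.6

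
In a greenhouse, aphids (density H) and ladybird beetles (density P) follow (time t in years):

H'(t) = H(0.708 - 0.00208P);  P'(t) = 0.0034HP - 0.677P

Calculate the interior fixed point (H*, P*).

Set dP/dt = 0 with P > 0: 0.0034H - 0.677 = 0, so H* = 0.677/0.0034 = 199.
Set dH/dt = 0 with H > 0: 0.708 - 0.00208P = 0, so P* = 0.708/0.00208 = 340.

H* ≈ 199, P* ≈ 340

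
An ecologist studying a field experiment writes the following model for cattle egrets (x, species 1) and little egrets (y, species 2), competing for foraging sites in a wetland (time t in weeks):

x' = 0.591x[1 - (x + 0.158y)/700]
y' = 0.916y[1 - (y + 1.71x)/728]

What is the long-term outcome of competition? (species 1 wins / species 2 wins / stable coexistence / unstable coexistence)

species 1 excludes species 2

Compare the nullcline intercepts: K1/α12 = 700/0.158 = 4430 > K2 = 728; K2/α21 = 728/1.71 = 426 < K1 = 700.
Since the inequalities point opposite ways, species 1 can invade but species 2 cannot.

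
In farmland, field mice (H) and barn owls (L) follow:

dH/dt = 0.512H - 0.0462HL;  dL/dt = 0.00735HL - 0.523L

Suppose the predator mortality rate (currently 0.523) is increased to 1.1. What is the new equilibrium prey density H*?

At the interior fixed point, setting dL/dt = 0 with L > 0 fixes H* = (predator death rate)/(HL coefficient) — independent of the other coefficients.
With the change, H* = 1.1/0.00735 = 150; it rises from 71.2.

H* ≈ 150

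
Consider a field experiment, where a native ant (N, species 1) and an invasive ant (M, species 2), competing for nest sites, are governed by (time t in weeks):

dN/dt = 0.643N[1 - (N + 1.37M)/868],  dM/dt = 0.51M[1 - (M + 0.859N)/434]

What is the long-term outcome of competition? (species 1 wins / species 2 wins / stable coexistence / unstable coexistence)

species 1 excludes species 2

Compare the nullcline intercepts: K1/α12 = 868/1.37 = 634 > K2 = 434; K2/α21 = 434/0.859 = 505 < K1 = 868.
Since the inequalities point opposite ways, species 1 can invade but species 2 cannot.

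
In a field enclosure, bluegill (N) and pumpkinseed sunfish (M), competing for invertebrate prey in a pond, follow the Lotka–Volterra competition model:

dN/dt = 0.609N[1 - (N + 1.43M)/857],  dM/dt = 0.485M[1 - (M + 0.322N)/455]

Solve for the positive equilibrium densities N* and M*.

N* ≈ 382, M* ≈ 332

Setting both brackets to zero gives the nullclines N + 1.43M = 857 and 0.322N + M = 455.
Substituting M = 455 - 0.322N into the first: N(1 - 1.43·0.322) = 857 - 1.43·455.
So N* = 206/0.54 = 382, and then M* = 455 - 0.322·382 = 332.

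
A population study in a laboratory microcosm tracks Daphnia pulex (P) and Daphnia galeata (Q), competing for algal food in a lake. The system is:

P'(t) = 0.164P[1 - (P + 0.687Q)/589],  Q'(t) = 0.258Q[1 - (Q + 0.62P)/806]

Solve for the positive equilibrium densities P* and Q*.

P* ≈ 61.5, Q* ≈ 768

Setting both brackets to zero gives the nullclines P + 0.687Q = 589 and 0.62P + Q = 806.
Substituting Q = 806 - 0.62P into the first: P(1 - 0.687·0.62) = 589 - 0.687·806.
So P* = 35.3/0.574 = 61.5, and then Q* = 806 - 0.62·61.5 = 768.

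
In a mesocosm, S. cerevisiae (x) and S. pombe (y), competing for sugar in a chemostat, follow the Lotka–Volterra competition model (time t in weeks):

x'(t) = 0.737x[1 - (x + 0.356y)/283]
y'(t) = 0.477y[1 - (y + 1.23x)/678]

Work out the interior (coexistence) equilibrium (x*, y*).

x* ≈ 74.1, y* ≈ 587

Setting both brackets to zero gives the nullclines x + 0.356y = 283 and 1.23x + y = 678.
Substituting y = 678 - 1.23x into the first: x(1 - 0.356·1.23) = 283 - 0.356·678.
So x* = 41.6/0.562 = 74.1, and then y* = 678 - 1.23·74.1 = 587.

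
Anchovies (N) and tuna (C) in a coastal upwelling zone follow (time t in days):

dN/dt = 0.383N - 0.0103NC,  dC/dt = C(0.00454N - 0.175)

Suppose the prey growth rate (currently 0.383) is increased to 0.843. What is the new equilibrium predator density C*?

C* ≈ 81.8

At the interior fixed point, setting dN/dt = 0 with N > 0 fixes C* = (prey growth rate)/(NC coefficient) — independent of the other coefficients.
With the change, C* = 0.843/0.0103 = 81.8; it rises from 37.2.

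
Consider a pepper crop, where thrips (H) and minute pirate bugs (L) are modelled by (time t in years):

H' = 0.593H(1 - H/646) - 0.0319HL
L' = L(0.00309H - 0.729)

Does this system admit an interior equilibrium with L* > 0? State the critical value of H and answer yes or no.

Threshold H = 236; K > 236, so yes, the predator persists.

The predator equation gives dL/dt > 0 only when H > 0.729/0.00309 = 236.
Without the predator, H → K = 646. Since 646 > 236, the predator can invade and persist.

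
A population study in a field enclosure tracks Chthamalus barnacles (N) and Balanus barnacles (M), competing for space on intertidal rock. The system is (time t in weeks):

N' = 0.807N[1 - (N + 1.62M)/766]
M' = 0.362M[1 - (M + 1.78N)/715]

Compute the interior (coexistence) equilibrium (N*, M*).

N* ≈ 208, M* ≈ 344

Setting both brackets to zero gives the nullclines N + 1.62M = 766 and 1.78N + M = 715.
Substituting M = 715 - 1.78N into the first: N(1 - 1.62·1.78) = 766 - 1.62·715.
So N* = -392/-1.88 = 208, and then M* = 715 - 1.78·208 = 344.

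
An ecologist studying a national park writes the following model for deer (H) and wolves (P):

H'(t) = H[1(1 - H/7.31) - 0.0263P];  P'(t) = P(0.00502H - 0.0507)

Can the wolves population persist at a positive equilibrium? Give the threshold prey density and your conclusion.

Threshold H = 10.1; K < 10.1, so no, the predator goes extinct.

The predator equation gives dP/dt > 0 only when H > 0.0507/0.00502 = 10.1.
Without the predator, H → K = 7.31. Since 7.31 < 10.1, the predator cannot invade.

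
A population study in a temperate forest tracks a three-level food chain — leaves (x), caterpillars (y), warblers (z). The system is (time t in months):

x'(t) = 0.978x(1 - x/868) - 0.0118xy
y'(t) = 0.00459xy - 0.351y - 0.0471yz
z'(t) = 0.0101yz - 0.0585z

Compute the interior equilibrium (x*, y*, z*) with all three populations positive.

From dz/dt = 0: 0.0101y* = 0.0585, so y* = 5.79.
From dx/dt = 0: 0.978(1 - x*/868) = 0.0118·5.79, giving x* = 868·(1 - 0.0699) = 807.
From dy/dt = 0: 0.00459·807 - 0.351 = 0.0471z*, so z* = 3.35/0.0471 = 71.2.

x* ≈ 807, y* ≈ 5.79, z* ≈ 71.2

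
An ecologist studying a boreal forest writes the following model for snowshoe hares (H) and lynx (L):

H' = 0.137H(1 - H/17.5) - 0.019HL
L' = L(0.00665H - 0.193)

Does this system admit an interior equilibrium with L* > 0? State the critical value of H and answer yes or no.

Threshold H = 29; K < 29, so no, the predator goes extinct.

The predator equation gives dL/dt > 0 only when H > 0.193/0.00665 = 29.
Without the predator, H → K = 17.5. Since 17.5 < 29, the predator cannot invade.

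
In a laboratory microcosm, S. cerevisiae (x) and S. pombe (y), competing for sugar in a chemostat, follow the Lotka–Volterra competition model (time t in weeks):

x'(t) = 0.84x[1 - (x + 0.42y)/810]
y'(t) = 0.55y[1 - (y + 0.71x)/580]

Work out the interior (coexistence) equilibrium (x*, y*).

x* ≈ 807, y* ≈ 6.98

Setting both brackets to zero gives the nullclines x + 0.42y = 810 and 0.71x + y = 580.
Substituting y = 580 - 0.71x into the first: x(1 - 0.42·0.71) = 810 - 0.42·580.
So x* = 566/0.702 = 807, and then y* = 580 - 0.71·807 = 6.98.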